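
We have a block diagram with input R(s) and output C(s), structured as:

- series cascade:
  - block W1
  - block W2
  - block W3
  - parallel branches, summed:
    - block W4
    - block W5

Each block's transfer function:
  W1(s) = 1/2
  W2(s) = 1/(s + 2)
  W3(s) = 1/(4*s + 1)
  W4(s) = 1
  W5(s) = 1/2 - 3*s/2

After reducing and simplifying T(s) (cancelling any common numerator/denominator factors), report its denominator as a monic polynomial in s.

Step 1: add W4, W5 (parallel) -> 3/2 - 3*s/2
Step 2: cascade W1, W2, W3, (W4+W5) -> (3 - 3*s)/(16*s^2 + 36*s + 8)
Step 2 gives the fully reduced T(s), with no common factor left to cancel. The denominator's leading coefficient is 16, so divide each of its coefficients by 16 to get the monic form.

Hence the answer: s^2 + 9*s/4 + 1/2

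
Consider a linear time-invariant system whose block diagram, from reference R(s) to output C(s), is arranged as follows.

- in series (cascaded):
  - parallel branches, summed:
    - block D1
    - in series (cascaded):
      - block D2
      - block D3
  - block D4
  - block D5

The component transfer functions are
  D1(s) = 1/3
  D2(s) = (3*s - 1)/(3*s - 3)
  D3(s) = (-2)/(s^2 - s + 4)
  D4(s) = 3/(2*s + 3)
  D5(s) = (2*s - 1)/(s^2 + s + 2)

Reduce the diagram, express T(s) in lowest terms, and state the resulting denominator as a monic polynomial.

Step 1. series reduction of D2, D3 -> (2 - 6*s)/(3*s^3 - 6*s^2 + 15*s - 12)
Step 2. combine D1, (D2*D3) in parallel -> (s^3 - 2*s^2 - s - 2)/(3*s^3 - 6*s^2 + 15*s - 12)
Step 3. multiply (D1+(D2*D3)), D4, D5 (series) -> (2*s^4 - 5*s^3 - 3*s + 2)/(2*s^6 + s^5 + 7*s^4 + 9*s^3 + 3*s^2 + 2*s - 24)
The result of step 3 is T(s) in lowest terms. Its denominator has leading coefficient 2; dividing the denominator through by 2 makes it monic.

Therefore the answer is s^6 + s^5/2 + 7*s^4/2 + 9*s^3/2 + 3*s^2/2 + s - 12.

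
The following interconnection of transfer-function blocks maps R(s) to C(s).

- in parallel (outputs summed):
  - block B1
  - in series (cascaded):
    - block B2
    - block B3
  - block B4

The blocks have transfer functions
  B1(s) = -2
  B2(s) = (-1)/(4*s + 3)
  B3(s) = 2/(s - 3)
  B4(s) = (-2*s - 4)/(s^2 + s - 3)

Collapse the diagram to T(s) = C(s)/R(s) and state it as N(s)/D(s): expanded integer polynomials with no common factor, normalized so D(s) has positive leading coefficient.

Step 1: combine B2, B3 in series gives (-2)/(4*s^2 - 9*s - 9)
Step 2: parallel reduction of B1, (B2*B3), B4; the result is T(s) itself (integer coefficients, no common factor, positive leading denominator coefficient)

Therefore the answer is (-8*s^4 + 2*s^3 + 60*s^2 + 16*s - 12)/(4*s^4 - 5*s^3 - 30*s^2 + 18*s + 27).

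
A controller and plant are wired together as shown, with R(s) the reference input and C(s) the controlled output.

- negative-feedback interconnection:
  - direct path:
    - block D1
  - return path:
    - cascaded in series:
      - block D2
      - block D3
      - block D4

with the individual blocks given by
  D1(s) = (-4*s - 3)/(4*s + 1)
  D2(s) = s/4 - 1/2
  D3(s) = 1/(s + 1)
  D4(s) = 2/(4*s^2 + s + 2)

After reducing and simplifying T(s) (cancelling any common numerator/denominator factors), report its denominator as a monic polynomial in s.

Answer: s^4 + 3*s^3/2 + 15*s^2/16 + 27*s/32 + 5/16

Working:
(1) series reduction of D2, D3, D4; result (s - 2)/(8*s^3 + 10*s^2 + 6*s + 4)
(2) close the feedback loop around D1, (D2*D3*D4); result (-32*s^4 - 64*s^3 - 54*s^2 - 34*s - 12)/(32*s^4 + 48*s^3 + 30*s^2 + 27*s + 10)
No further cancellation is possible in the step-2 result, so that is T(s). Its denominator becomes monic after dividing by the leading coefficient 32.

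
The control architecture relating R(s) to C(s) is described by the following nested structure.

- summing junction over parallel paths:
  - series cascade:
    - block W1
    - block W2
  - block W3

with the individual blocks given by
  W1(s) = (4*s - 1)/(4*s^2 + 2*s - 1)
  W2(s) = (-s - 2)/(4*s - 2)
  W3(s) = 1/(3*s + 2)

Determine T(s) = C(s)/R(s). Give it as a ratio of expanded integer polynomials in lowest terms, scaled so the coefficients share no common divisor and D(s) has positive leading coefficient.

Step 1. reduce the series chain W1, W2, giving (-4*s^2 - 7*s + 2)/(16*s^3 - 8*s + 2)
Step 2. reduce the parallel group (W1*W2), W3; the result is T(s) itself (integer coefficients, no common factor, positive leading denominator coefficient)

Hence the answer: (4*s^3 - 29*s^2 - 16*s + 6)/(48*s^4 + 32*s^3 - 24*s^2 - 10*s + 4)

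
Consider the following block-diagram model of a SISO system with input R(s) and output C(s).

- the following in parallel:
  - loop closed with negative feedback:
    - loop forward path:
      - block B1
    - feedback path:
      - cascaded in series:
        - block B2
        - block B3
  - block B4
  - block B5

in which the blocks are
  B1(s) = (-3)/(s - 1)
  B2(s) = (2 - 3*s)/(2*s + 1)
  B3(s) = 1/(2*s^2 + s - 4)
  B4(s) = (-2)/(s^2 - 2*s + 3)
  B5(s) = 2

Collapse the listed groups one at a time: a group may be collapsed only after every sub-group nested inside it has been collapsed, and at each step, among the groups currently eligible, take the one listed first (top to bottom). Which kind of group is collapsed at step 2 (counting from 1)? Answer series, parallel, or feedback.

Step 1: combine B2, B3 in series
Step 2: collapse the loop (B1 forward, (B2*B3) return)
Step 3: reduce the parallel group [B1/(1+B1*(B2*B3))], B4, B5
Step 2: feedback.

Answer: feedback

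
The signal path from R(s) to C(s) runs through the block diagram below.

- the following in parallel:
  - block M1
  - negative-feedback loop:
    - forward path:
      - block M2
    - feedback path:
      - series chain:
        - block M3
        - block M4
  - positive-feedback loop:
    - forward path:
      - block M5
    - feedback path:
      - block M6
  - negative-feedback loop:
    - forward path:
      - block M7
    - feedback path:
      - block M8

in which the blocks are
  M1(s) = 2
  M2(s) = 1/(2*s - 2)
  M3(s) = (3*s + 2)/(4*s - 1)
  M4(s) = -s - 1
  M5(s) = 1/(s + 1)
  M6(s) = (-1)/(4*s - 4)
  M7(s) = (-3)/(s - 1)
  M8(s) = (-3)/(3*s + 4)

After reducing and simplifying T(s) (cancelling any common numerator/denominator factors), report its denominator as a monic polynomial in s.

First reduce the diagram to T(s).

Step 1: reduce the series chain M3, M4, giving (-3*s^2 - 5*s - 2)/(4*s - 1)
Step 2: collapse the loop (M2 forward, (M3*M4) return), giving (4*s - 1)/(5*s^2 - 15*s)
Step 3: collapse the loop (M5 forward, M6 return), giving (4*s - 4)/(4*s^2 - 3)
Step 4: reduce the feedback loop with forward M7 and return M8, giving (-9*s - 12)/(3*s^2 + s + 5)
Step 5: sum the parallel branches M1, [M2/(1+M2*(M3*M4))], [M5/(1-M5*M6)], [M7/(1+M7*M8)], giving (120*s^6 - 392*s^5 + 74*s^4 + 735*s^3 - 648*s^2 + 153*s + 15)/(60*s^6 - 160*s^5 - 5*s^4 - 180*s^3 - 30*s^2 + 225*s)
Step 5 gives the fully reduced T(s), with no common factor left to cancel. The denominator's leading coefficient is 60, so divide each of its coefficients by 60 to get the monic form.

Answer: s^6 - 8*s^5/3 - s^4/12 - 3*s^3 - s^2/2 + 15*s/4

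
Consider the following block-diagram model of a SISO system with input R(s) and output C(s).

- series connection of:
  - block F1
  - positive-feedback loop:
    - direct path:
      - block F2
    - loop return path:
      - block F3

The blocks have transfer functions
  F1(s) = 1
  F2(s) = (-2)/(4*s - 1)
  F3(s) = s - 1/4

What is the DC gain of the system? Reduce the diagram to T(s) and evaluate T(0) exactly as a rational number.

First reduce the diagram to T(s).

Step 1: reduce the feedback loop with forward F2 and return F3 = (-4)/(12*s - 3)
Step 2: multiply F1, [F2/(1-F2*F3)] (series) = (-4)/(12*s - 3)
Step 2 gives the overall T(s). Then T(0) = -4/(-3) = 4/3.

Answer: 4/3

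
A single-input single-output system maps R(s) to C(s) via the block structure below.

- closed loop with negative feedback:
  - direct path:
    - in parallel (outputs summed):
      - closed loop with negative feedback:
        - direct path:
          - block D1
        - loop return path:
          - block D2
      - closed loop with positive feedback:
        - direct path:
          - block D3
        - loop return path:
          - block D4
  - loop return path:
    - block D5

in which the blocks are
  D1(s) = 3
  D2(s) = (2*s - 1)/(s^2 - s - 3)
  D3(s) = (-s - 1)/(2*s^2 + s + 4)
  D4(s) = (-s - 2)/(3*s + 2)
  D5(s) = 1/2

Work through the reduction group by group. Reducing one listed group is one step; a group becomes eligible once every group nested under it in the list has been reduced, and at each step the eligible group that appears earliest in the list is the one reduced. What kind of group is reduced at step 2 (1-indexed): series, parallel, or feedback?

Answer: feedback

Working:
1. apply the feedback formula to D1, D2
2. close the feedback loop around D3, D4
3. combine [D1/(1+D1*D2)], [D3/(1-D3*D4)] in parallel
4. reduce the feedback loop with forward ([D1/(1+D1*D2)]+[D3/(1-D3*D4)]) and return D5
Step 2 collapses a feedback group.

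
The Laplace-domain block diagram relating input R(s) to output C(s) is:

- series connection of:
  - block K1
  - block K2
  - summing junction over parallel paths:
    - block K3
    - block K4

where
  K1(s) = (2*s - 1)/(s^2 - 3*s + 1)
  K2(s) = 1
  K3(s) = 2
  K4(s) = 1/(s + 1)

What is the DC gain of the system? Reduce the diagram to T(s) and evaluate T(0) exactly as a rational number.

Answer: -3

Working:
Step 1: reduce the parallel group K3, K4; result (2*s + 3)/(s + 1)
Step 2: cascade K1, K2, (K3+K4); result (4*s^2 + 4*s - 3)/(s^3 - 2*s^2 - 2*s + 1)
DC gain: substitute s = 0 into T(s) from step 2: T(0) = -3/1 = -3.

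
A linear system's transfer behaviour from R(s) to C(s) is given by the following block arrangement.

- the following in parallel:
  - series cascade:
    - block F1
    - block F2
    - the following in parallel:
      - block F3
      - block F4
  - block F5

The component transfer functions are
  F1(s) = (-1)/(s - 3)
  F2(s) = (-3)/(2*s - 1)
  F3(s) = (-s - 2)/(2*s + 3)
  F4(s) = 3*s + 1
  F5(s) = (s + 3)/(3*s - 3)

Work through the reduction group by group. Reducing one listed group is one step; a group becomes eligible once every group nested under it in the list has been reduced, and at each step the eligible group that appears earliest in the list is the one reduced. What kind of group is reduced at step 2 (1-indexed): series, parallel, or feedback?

Step 1: reduce the parallel group F3, F4
Step 2: reduce the series chain F1, F2, (F3+F4)
Step 3: add (F1*F2*(F3+F4)), F5 (parallel)
At step 2 the group reduced is series.

Answer: series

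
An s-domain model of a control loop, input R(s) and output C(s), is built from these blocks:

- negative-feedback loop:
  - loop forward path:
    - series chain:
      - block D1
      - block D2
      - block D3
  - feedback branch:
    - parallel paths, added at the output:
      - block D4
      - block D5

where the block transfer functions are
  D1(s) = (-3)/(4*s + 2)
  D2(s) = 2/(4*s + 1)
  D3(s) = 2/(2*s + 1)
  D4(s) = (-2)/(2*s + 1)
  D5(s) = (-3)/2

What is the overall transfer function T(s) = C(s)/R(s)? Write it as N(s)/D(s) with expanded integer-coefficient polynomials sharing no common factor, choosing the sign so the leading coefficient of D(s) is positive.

[1] combine D1, D2, D3 in series = (-6)/(16*s^3 + 20*s^2 + 8*s + 1)
[2] reduce the parallel group D4, D5 = (-6*s - 7)/(4*s + 2)
[3] apply the feedback formula to (D1*D2*D3), (D4+D5); the result is T(s) itself (integer coefficients, no common factor, positive leading denominator coefficient)

Hence the answer: (-6*s - 3)/(16*s^4 + 28*s^3 + 18*s^2 + 14*s + 11)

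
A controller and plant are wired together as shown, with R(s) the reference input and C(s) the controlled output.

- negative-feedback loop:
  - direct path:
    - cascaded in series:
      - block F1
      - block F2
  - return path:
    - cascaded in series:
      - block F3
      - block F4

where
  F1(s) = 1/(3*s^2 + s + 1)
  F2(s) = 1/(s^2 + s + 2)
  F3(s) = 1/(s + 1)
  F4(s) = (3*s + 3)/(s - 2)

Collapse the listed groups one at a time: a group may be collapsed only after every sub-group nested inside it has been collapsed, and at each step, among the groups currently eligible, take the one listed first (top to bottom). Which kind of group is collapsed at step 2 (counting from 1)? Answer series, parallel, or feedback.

Step 1: series reduction of F1, F2
Step 2: reduce the series chain F3, F4
Step 3: reduce the feedback loop with forward (F1*F2) and return (F3*F4)
The group at step 2 is a series group.

Therefore the answer is series.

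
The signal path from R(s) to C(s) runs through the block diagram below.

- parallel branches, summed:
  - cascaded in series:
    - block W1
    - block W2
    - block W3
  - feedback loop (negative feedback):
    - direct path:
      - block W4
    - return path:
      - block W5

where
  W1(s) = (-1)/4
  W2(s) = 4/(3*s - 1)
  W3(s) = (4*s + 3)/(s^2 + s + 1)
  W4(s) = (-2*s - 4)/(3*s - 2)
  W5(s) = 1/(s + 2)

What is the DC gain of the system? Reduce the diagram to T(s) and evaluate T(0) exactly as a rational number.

Step 1 - cascade W1, W2, W3 = (-4*s - 3)/(3*s^3 + 2*s^2 + 2*s - 1)
Step 2 - apply the feedback formula to W4, W5 = (-2*s - 4)/(3*s - 4)
Step 3 - reduce the parallel group (W1*W2*W3), [W4/(1+W4*W5)] = (-6*s^4 - 16*s^3 - 24*s^2 + s + 16)/(9*s^4 - 6*s^3 - 2*s^2 - 11*s + 4)
Step 3 gives the overall T(s). Then T(0) = 16/4 = 4.

Hence the answer: 4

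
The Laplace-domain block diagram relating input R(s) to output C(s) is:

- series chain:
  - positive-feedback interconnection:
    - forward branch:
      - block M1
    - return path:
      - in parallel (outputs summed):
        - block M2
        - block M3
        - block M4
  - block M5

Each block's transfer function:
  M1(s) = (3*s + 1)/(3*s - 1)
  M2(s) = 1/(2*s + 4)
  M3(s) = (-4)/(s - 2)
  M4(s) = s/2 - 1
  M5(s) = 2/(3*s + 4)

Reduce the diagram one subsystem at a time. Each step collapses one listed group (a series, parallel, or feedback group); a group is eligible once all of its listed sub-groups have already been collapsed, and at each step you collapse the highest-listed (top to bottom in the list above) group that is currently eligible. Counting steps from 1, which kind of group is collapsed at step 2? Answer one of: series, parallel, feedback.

(1) reduce the parallel group M2, M3, M4
(2) close the feedback loop around M1, (M2+M3+M4)
(3) series reduction of [M1/(1-M1*(M2+M3+M4))], M5
The group at step 2 is a feedback group.

Therefore the answer is feedback.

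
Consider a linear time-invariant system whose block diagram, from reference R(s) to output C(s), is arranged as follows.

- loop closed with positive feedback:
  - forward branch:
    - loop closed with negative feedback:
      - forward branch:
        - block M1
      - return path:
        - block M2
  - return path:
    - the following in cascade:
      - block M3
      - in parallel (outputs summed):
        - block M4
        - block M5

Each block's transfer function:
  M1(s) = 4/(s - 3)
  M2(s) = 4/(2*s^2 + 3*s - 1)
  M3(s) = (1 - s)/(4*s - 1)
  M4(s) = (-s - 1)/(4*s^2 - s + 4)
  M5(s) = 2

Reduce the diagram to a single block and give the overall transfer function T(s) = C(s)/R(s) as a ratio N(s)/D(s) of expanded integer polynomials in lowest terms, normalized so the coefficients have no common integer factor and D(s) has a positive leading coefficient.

Reducing step by step:

[1] feedback reduction of M1, M2 = (8*s^2 + 12*s - 4)/(2*s^3 - 3*s^2 - 10*s + 19)
[2] combine M4, M5 in parallel = (8*s^2 - 3*s + 7)/(4*s^2 - s + 4)
[3] combine M3, (M4+M5) in series = (-8*s^3 + 11*s^2 - 10*s + 7)/(16*s^3 - 8*s^2 + 17*s - 4)
[4] apply the feedback formula to [M1/(1+M1*M2)], (M3*(M4+M5)); the result is T(s) itself (integer coefficients, no common factor, positive leading denominator coefficient)

Answer: (128*s^5 + 128*s^4 - 24*s^3 + 204*s^2 - 116*s + 16)/(32*s^6 - 94*s^4 + 241*s^3 - 202*s^2 + 239*s - 48)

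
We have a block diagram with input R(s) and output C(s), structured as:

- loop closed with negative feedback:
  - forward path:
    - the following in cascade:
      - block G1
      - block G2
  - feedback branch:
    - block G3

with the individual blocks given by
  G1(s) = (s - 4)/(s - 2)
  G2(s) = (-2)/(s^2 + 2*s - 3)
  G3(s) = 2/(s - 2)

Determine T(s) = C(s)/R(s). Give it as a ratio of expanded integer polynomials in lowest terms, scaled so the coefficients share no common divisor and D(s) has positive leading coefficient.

Step 1: cascade G1, G2: (8 - 2*s)/(s^3 - 7*s + 6)
Step 2: apply the feedback formula to (G1*G2), G3; the result is T(s) itself (integer coefficients, no common factor, positive leading denominator coefficient)

Answer: (-2*s^2 + 12*s - 16)/(s^4 - 2*s^3 - 7*s^2 + 16*s + 4)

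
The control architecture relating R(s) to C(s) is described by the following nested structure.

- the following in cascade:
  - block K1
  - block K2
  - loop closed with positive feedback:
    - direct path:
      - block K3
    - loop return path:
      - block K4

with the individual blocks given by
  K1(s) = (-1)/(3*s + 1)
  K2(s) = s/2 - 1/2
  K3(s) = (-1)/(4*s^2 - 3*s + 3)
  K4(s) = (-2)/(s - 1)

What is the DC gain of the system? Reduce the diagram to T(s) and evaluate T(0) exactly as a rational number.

[1] feedback reduction of K3, K4; result (1 - s)/(4*s^3 - 7*s^2 + 6*s - 5)
[2] reduce the series chain K1, K2, [K3/(1-K3*K4)]; result (s^2 - 2*s + 1)/(24*s^4 - 34*s^3 + 22*s^2 - 18*s - 10)
The step-2 result is T(s). Setting s = 0: T(0) = 1/(-10) = -1/10.

Answer: -1/10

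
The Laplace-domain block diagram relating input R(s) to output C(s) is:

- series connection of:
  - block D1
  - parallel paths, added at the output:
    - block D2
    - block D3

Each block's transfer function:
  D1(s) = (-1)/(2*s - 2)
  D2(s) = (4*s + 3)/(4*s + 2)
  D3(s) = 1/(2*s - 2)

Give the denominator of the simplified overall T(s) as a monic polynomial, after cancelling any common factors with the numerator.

Step 1: combine D2, D3 in parallel: (4*s^2 + s - 2)/(4*s^2 - 2*s - 2)
Step 2: combine D1, (D2+D3) in series: (-4*s^2 - s + 2)/(8*s^3 - 12*s^2 + 4)
No further cancellation is possible in the step-2 result, so that is T(s). Its denominator becomes monic after dividing by the leading coefficient 8.

Hence the answer: s^3 - 3*s^2/2 + 1/2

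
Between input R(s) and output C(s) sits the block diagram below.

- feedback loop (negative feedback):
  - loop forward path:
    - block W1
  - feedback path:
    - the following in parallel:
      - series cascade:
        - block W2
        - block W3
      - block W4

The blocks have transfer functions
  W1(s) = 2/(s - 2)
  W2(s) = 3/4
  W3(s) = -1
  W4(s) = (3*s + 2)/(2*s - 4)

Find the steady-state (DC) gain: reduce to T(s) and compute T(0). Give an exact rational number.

[1] series reduction of W2, W3; result (-3)/4
[2] reduce the parallel group (W2*W3), W4; result (3*s + 10)/(4*s - 8)
[3] apply the feedback formula to W1, ((W2*W3)+W4); result (4*s - 8)/(2*s^2 - 5*s + 18)
That last expression is T(s); at s = 0 only the constant terms survive, so T(0) = -8/18 = -4/9.

Therefore the answer is -4/9.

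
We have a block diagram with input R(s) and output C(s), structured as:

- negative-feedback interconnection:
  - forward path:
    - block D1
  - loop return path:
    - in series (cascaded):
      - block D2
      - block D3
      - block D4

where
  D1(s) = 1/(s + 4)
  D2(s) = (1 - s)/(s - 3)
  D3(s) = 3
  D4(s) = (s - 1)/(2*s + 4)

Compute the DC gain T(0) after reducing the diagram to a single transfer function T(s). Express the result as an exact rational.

Answer: 4/17

Working:
Step 1. reduce the series chain D2, D3, D4: (-3*s^2 + 6*s - 3)/(2*s^2 - 2*s - 12)
Step 2. collapse the loop (D1 forward, (D2*D3*D4) return): (2*s^2 - 2*s - 12)/(2*s^3 + 3*s^2 - 14*s - 51)
Evaluating the step-2 result (the overall T(s)) at s = 0 gives T(0) = -12/(-51) = 4/17.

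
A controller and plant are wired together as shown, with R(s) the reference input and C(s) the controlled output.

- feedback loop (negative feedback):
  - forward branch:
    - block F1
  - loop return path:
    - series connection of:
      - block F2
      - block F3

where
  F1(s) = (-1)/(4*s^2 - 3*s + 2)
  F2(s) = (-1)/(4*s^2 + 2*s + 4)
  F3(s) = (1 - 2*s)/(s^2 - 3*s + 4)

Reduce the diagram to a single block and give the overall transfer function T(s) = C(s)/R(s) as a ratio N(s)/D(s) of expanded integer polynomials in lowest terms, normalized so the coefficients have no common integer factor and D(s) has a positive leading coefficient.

Reducing step by step:

1. combine F2, F3 in series: (2*s - 1)/(4*s^4 - 10*s^3 + 14*s^2 - 4*s + 16)
2. reduce the feedback loop with forward F1 and return (F2*F3): this yields T(s), and no further normalization is needed

Answer: (-4*s^4 + 10*s^3 - 14*s^2 + 4*s - 16)/(16*s^6 - 52*s^5 + 94*s^4 - 78*s^3 + 104*s^2 - 58*s + 33)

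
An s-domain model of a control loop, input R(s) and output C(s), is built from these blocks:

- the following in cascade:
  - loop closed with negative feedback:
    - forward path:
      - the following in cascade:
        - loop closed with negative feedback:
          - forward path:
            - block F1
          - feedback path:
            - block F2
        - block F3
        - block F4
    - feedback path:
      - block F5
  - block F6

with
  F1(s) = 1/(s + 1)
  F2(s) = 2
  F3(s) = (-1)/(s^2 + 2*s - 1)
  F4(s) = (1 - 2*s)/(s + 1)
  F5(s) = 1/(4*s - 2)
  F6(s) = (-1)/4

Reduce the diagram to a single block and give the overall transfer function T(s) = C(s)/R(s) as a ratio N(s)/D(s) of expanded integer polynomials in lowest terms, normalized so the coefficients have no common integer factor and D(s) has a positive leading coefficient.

The answer is (1 - 2*s)/(4*s^4 + 24*s^3 + 40*s^2 + 8*s - 10).

Reasoning:
[1] collapse the loop (F1 forward, F2 return): 1/(s + 3)
[2] multiply [F1/(1+F1*F2)], F3, F4 (series): (2*s - 1)/(s^4 + 6*s^3 + 10*s^2 + 2*s - 3)
[3] collapse the loop (([F1/(1+F1*F2)]*F3*F4) forward, F5 return): (4*s - 2)/(2*s^4 + 12*s^3 + 20*s^2 + 4*s - 5)
[4] multiply [([F1/(1+F1*F2)]*F3*F4)/(1+([F1/(1+F1*F2)]*F3*F4)*F5)], F6 (series); the result is T(s) itself (integer coefficients, no common factor, positive leading denominator coefficient)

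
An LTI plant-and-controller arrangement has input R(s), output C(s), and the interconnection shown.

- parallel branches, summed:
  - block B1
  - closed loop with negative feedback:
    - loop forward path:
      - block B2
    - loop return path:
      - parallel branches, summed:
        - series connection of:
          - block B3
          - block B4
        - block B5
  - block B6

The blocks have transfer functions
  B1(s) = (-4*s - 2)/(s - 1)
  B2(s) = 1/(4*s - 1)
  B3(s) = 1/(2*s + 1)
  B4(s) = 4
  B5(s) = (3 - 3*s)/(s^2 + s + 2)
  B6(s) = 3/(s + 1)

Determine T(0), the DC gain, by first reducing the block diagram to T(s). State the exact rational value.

(1) multiply B3, B4 (series), giving 4/(2*s + 1)
(2) combine (B3*B4), B5 in parallel, giving (-2*s^2 + 7*s + 11)/(2*s^3 + 3*s^2 + 5*s + 2)
(3) apply the feedback formula to B2, ((B3*B4)+B5), giving (2*s^3 + 3*s^2 + 5*s + 2)/(8*s^4 + 10*s^3 + 15*s^2 + 10*s + 9)
(4) combine B1, [B2/(1+B2*((B3*B4)+B5))], B6 in parallel, giving (-32*s^6 - 62*s^5 - 127*s^4 - 132*s^3 - 142*s^2 - 82*s - 47)/(8*s^6 + 10*s^5 + 7*s^4 - 6*s^2 - 10*s - 9)
Evaluating the step-4 result (the overall T(s)) at s = 0 gives T(0) = -47/(-9) = 47/9.

Hence the answer: 47/9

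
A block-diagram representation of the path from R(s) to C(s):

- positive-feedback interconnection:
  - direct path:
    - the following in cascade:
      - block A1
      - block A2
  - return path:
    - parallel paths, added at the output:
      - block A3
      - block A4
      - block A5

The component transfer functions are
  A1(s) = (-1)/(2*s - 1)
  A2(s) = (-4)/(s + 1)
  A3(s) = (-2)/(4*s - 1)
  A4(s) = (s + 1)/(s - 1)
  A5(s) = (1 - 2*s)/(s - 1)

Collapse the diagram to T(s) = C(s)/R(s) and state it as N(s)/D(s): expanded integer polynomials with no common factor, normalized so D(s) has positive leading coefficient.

The answer is (16*s^2 - 20*s + 4)/(8*s^4 - 6*s^3 + 9*s^2 - 22*s - 1).

Reasoning:
[1] cascade A1, A2 gives 4/(2*s^2 + s - 1)
[2] combine A3, A4, A5 in parallel gives (-4*s^2 + 7*s)/(4*s^2 - 5*s + 1)
[3] apply the feedback formula to (A1*A2), (A3+A4+A5); the result is T(s) itself (integer coefficients, no common factor, positive leading denominator coefficient)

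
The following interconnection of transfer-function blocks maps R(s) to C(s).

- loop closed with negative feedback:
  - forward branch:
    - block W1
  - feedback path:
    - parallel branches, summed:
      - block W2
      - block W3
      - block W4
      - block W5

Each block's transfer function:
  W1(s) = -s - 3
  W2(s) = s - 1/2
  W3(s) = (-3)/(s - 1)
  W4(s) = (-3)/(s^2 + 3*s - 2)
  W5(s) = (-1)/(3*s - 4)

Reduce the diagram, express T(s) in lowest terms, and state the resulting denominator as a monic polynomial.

First reduce the diagram to T(s).

[1] sum the parallel branches W2, W3, W4, W5 -> (6*s^5 + s^4 - 68*s^3 + 23*s^2 + 118*s - 68)/(6*s^4 + 4*s^3 - 46*s^2 + 52*s - 16)
[2] feedback reduction of W1, (W2+W3+W4+W5) -> (6*s^5 + 22*s^4 - 34*s^3 - 86*s^2 + 140*s - 48)/(6*s^6 + 19*s^5 - 71*s^4 - 185*s^3 + 233*s^2 + 234*s - 188)
T(s) is the step-2 result (common factors already cancelled). Leading coefficient of the denominator: 6. Divide through by 6 for the monic polynomial.

Answer: s^6 + 19*s^5/6 - 71*s^4/6 - 185*s^3/6 + 233*s^2/6 + 39*s - 94/3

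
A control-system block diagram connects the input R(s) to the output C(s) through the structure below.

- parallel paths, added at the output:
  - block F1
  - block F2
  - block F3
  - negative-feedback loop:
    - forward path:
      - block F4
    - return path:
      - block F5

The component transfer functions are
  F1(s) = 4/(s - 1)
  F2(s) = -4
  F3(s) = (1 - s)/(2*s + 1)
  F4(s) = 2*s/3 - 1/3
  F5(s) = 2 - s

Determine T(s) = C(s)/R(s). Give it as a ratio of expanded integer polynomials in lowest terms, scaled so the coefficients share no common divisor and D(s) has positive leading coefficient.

[1] apply the feedback formula to F4, F5 = (1 - 2*s)/(2*s^2 - 5*s - 1)
[2] reduce the parallel group F1, F2, F3, [F4/(1+F4*F5)]: this yields T(s), and no further normalization is needed

Final answer: (-18*s^4 + 69*s^3 - 43*s^2 - 48*s - 8)/(4*s^4 - 12*s^3 + s^2 + 6*s + 1)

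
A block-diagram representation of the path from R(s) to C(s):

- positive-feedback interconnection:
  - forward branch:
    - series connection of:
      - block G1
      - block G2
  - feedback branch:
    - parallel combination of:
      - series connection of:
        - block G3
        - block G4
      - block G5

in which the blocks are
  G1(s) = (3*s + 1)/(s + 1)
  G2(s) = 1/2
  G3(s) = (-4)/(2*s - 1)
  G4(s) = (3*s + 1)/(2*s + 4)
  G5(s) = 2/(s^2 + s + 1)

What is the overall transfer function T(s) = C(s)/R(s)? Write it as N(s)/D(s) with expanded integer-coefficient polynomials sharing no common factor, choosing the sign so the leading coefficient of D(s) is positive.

Step 1: multiply G1, G2 (series); result (3*s + 1)/(2*s + 2)
Step 2: cascade G3, G4; result (-6*s - 2)/(2*s^2 + 3*s - 2)
Step 3: combine (G3*G4), G5 in parallel; result (-6*s^3 - 4*s^2 - 2*s - 6)/(2*s^4 + 5*s^3 + 3*s^2 + s - 2)
Step 4: feedback reduction of (G1*G2), ((G3*G4)+G5), which is the overall transfer function T(s) = C(s)/R(s) in lowest terms

Hence the answer: (6*s^5 + 17*s^4 + 14*s^3 + 6*s^2 - 5*s - 2)/(4*s^5 + 32*s^4 + 34*s^3 + 18*s^2 + 18*s + 2)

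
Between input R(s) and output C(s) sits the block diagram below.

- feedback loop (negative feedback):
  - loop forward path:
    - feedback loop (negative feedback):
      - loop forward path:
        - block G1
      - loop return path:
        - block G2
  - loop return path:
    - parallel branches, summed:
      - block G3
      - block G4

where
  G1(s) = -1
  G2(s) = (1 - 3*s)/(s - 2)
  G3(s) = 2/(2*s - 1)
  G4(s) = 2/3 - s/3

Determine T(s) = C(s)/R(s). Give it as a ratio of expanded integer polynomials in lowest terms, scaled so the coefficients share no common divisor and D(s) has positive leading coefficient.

Step 1: apply the feedback formula to G1, G2; result (2 - s)/(4*s - 3)
Step 2: sum the parallel branches G3, G4; result (-2*s^2 + 5*s + 4)/(6*s - 3)
Step 3: close the feedback loop around [G1/(1+G1*G2)], (G3+G4): this yields T(s), and no further normalization is needed

Final answer: (-6*s^2 + 15*s - 6)/(2*s^3 + 15*s^2 - 24*s + 17)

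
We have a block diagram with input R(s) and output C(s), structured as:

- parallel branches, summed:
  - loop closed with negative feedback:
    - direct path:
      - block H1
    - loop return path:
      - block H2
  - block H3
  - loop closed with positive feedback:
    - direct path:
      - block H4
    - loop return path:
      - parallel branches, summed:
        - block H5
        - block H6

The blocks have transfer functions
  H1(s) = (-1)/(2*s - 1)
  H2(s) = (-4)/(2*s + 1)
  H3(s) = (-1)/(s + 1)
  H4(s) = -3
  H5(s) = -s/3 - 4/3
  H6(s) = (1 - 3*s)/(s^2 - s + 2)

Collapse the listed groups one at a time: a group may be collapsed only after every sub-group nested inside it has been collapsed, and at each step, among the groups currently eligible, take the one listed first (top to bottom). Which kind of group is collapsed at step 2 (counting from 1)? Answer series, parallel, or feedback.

The answer is parallel.

Reasoning:
1. apply the feedback formula to H1, H2
2. reduce the parallel group H5, H6
3. collapse the loop (H4 forward, (H5+H6) return)
4. parallel reduction of [H1/(1+H1*H2)], H3, [H4/(1-H4*(H5+H6))]
The group at step 2 is a parallel group.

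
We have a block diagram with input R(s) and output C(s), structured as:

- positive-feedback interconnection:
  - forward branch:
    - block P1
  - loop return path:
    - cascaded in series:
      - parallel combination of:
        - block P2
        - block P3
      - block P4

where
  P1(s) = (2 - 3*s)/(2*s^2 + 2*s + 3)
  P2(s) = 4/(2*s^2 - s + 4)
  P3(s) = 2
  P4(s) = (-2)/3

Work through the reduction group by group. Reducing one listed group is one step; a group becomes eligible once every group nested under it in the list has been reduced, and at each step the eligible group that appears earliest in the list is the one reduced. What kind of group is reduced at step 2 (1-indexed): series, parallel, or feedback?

Answer: series

Working:
Step 1: reduce the parallel group P2, P3
Step 2: multiply (P2+P3), P4 (series)
Step 3: apply the feedback formula to P1, ((P2+P3)*P4)
So the answer for step 2 is series.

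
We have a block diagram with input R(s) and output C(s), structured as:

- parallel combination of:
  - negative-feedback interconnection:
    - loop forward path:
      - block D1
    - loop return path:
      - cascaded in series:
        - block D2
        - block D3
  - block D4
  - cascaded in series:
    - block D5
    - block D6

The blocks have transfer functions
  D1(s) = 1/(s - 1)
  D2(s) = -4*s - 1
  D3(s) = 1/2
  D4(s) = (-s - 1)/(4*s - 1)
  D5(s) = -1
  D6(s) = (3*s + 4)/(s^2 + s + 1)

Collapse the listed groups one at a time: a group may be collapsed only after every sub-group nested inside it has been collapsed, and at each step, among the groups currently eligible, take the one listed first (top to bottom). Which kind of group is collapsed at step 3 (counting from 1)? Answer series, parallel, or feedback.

1. multiply D2, D3 (series)
2. apply the feedback formula to D1, (D2*D3)
3. series reduction of D5, D6
4. reduce the parallel group [D1/(1+D1*(D2*D3))], D4, (D5*D6)
Step 3 collapses a series group.

Therefore the answer is series.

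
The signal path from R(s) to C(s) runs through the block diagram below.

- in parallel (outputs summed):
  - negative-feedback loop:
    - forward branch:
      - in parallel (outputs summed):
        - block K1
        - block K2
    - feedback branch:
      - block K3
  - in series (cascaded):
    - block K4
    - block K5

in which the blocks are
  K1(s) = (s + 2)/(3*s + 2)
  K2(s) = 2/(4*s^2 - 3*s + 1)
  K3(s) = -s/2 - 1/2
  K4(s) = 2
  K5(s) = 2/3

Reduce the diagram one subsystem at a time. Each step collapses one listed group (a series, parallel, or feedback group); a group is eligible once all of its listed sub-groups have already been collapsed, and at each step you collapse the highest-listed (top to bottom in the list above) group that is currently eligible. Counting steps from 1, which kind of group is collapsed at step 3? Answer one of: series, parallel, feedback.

[1] reduce the parallel group K1, K2
[2] collapse the loop ((K1+K2) forward, K3 return)
[3] cascade K4, K5
[4] combine [(K1+K2)/(1+(K1+K2)*K3)], (K4*K5) in parallel
The group at step 3 is a series group.

Hence the answer: series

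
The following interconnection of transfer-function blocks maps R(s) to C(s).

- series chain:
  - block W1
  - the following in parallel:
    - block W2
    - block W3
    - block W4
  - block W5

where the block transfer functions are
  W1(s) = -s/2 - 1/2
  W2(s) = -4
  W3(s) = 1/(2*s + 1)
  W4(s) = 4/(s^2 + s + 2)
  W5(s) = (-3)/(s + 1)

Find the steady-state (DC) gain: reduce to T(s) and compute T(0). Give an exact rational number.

Step 1: parallel reduction of W2, W3, W4: (-8*s^3 - 11*s^2 - 11*s - 2)/(2*s^3 + 3*s^2 + 5*s + 2)
Step 2: combine W1, (W2+W3+W4), W5 in series: (-24*s^3 - 33*s^2 - 33*s - 6)/(4*s^3 + 6*s^2 + 10*s + 4)
Evaluating the step-2 result (the overall T(s)) at s = 0 gives T(0) = -6/4 = -3/2.

Therefore the answer is -3/2.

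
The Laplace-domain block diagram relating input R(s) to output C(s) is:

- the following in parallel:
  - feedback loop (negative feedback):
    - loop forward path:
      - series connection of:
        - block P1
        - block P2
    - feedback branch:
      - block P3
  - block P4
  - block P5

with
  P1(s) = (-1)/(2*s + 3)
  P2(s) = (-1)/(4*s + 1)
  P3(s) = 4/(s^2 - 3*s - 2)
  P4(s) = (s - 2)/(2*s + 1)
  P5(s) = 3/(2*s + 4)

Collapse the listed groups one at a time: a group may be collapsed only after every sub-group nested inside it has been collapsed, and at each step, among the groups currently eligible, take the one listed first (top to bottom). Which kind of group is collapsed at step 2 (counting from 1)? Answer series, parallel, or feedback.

Answer: feedback

Working:
[1] multiply P1, P2 (series)
[2] feedback reduction of (P1*P2), P3
[3] add [(P1*P2)/(1+(P1*P2)*P3)], P4, P5 (parallel)
So the answer for step 2 is feedback.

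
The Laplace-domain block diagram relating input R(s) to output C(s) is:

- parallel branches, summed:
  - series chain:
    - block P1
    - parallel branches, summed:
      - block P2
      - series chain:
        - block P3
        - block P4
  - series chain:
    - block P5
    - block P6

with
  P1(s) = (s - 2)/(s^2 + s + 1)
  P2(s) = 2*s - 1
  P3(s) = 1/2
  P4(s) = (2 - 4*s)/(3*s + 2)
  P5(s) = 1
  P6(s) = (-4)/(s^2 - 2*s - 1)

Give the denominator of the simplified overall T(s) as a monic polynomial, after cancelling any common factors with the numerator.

Step 1 - cascade P3, P4 gives (1 - 2*s)/(3*s + 2)
Step 2 - parallel reduction of P2, (P3*P4) gives (6*s^2 - s - 1)/(3*s + 2)
Step 3 - reduce the series chain P1, (P2+(P3*P4)) gives (6*s^3 - 13*s^2 + s + 2)/(3*s^3 + 5*s^2 + 5*s + 2)
Step 4 - series reduction of P5, P6 gives (-4)/(s^2 - 2*s - 1)
Step 5 - sum the parallel branches (P1*(P2+(P3*P4))), (P5*P6) gives (6*s^5 - 25*s^4 + 9*s^3 - 7*s^2 - 25*s - 10)/(3*s^5 - s^4 - 8*s^3 - 13*s^2 - 9*s - 2)
No further cancellation is possible in the step-5 result, so that is T(s). Its denominator becomes monic after dividing by the leading coefficient 3.

Answer: s^5 - s^4/3 - 8*s^3/3 - 13*s^2/3 - 3*s - 2/3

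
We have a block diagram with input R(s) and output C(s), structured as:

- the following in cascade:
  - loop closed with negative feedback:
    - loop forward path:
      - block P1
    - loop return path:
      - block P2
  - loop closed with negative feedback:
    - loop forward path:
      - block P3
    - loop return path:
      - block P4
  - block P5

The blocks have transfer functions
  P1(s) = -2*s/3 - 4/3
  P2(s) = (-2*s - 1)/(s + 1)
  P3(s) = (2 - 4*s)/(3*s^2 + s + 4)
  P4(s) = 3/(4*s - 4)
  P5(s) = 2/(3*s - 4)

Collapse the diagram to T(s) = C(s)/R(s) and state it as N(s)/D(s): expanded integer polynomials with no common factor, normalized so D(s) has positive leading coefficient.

Step 1: reduce the feedback loop with forward P1 and return P2; result (-2*s^2 - 6*s - 4)/(4*s^2 + 13*s + 7)
Step 2: collapse the loop (P3 forward, P4 return); result (-8*s^2 + 12*s - 4)/(6*s^3 - 4*s^2 - 5)
Step 3: series reduction of [P1/(1+P1*P2)], [P3/(1+P3*P4)], P5 - this is the overall T(s), already in the required normalized form

Therefore the answer is (32*s^4 + 48*s^3 - 64*s^2 - 48*s + 32)/(72*s^6 + 90*s^5 - 278*s^4 - 104*s^3 - 3*s^2 + 155*s + 140).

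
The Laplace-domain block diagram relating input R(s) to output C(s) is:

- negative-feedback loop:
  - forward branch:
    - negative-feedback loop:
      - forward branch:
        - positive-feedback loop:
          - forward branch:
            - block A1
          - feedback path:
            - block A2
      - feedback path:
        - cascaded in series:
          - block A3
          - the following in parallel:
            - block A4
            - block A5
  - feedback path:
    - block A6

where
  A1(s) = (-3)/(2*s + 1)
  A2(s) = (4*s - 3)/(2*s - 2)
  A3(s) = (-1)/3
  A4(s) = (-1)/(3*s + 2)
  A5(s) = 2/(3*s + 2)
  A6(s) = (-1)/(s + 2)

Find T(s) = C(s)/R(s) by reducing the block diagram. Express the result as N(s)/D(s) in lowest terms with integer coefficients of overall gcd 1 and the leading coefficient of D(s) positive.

1. reduce the feedback loop with forward A1 and return A2 = (6 - 6*s)/(4*s^2 + 10*s - 11)
2. reduce the parallel group A4, A5 = 1/(3*s + 2)
3. cascade A3, (A4+A5) = (-1)/(9*s + 6)
4. reduce the feedback loop with forward [A1/(1-A1*A2)] and return (A3*(A4+A5)) = (-18*s^2 + 6*s + 12)/(12*s^3 + 38*s^2 - 11*s - 24)
5. collapse the loop ([[A1/(1-A1*A2)]/(1+[A1/(1-A1*A2)]*(A3*(A4+A5)))] forward, A6 return), which is the overall transfer function T(s) = C(s)/R(s) in lowest terms

Hence the answer: (-18*s^3 - 30*s^2 + 24*s + 24)/(12*s^4 + 62*s^3 + 83*s^2 - 52*s - 60)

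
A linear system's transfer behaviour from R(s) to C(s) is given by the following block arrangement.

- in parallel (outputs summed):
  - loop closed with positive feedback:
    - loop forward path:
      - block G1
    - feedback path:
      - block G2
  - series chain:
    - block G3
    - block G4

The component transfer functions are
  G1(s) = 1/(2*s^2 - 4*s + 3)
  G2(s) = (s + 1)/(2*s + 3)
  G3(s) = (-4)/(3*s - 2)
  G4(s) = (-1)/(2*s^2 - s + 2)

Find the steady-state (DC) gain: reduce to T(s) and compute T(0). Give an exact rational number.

Reducing step by step:

1. feedback reduction of G1, G2 gives (2*s + 3)/(4*s^3 - 2*s^2 - 7*s + 8)
2. series reduction of G3, G4 gives 4/(6*s^3 - 7*s^2 + 8*s - 4)
3. parallel reduction of [G1/(1-G1*G2)], (G3*G4) gives (12*s^4 + 20*s^3 - 13*s^2 - 12*s + 20)/(24*s^6 - 40*s^5 + 4*s^4 + 65*s^3 - 104*s^2 + 92*s - 32)
Step 3 gives the overall T(s). Then T(0) = 20/(-32) = -5/8.

Answer: -5/8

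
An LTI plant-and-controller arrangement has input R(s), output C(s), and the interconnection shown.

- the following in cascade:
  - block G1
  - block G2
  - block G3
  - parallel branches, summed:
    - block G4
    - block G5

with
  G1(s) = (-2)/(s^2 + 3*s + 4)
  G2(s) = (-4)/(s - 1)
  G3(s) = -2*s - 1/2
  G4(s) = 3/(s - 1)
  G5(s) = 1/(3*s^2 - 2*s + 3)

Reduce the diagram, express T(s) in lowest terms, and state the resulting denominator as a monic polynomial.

Answer: s^6 + s^5/3 - 2*s^4/3 - 10*s^3/3 + 19*s^2/3 - 23*s/3 + 4

Working:
[1] combine G4, G5 in parallel, giving (9*s^2 - 5*s + 8)/(3*s^3 - 5*s^2 + 5*s - 3)
[2] reduce the series chain G1, G2, G3, (G4+G5), giving (-144*s^3 + 44*s^2 - 108*s - 32)/(3*s^6 + s^5 - 2*s^4 - 10*s^3 + 19*s^2 - 23*s + 12)
The result of step 2 is T(s) in lowest terms. Its denominator has leading coefficient 3; dividing the denominator through by 3 makes it monic.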